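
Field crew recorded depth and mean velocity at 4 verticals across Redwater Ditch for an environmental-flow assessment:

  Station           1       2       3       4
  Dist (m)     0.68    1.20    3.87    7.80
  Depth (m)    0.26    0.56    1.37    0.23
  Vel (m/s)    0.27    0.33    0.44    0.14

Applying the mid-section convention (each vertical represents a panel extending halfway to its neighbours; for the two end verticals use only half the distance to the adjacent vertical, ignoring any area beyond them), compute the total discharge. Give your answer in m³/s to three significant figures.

w_1 = (1.20 − 0.68)/2 = 0.26 m; q_1 = 0.27 × 0.26 × 0.26 = 0.01825 m³/s
w_2 = (3.87 − 0.68)/2 = 1.595 m; q_2 = 0.33 × 0.56 × 1.595 = 0.2948 m³/s
w_3 = (7.80 − 1.20)/2 = 3.3 m; q_3 = 0.44 × 1.37 × 3.3 = 1.989 m³/s
w_4 = (7.80 − 3.87)/2 = 1.965 m; q_4 = 0.14 × 0.23 × 1.965 = 0.06327 m³/s
Q = Σ qᵢ = 2.366 m³/s

2.37 m³/s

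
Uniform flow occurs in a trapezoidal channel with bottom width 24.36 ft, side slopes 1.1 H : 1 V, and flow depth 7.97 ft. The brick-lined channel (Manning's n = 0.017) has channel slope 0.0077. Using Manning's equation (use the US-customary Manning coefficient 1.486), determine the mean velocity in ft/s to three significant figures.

23.9 ft/s

A = (b + z·y)·y = (24.36 + 1.1×7.97)×7.97 = 264.0 ft²
P = b + 2y√(1+z²) = 24.36 + 2×7.97×√(1+1.1²) = 48.06 ft
R = A/P = 264.0/48.06 = 5.494 ft
Q = (1.486/n)·A·R^(2/3)·S^(1/2) = (1.486/0.017) × 264.0 × 5.494^(2/3) × 0.0077^(1/2) = 6305 ft³/s
V = Q/A = 6305/264.0 = 23.88 ft/s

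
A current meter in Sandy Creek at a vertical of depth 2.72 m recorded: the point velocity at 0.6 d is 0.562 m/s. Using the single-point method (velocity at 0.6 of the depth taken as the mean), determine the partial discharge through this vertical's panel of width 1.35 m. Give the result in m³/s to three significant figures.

v̄ = v₀.₆ = 0.562 m/s
q = v̄ × d × w = 0.5620 × 2.72 × 1.35 = 2.064 m³/s

2.06 m³/s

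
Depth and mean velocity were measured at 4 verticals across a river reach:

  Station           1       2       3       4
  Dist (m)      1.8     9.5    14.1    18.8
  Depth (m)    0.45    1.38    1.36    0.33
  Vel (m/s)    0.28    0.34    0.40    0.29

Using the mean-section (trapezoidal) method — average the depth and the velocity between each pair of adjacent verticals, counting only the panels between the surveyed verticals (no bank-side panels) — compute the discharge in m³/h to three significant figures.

21200 m³/h

Panel 1-2: Δb = 7.7 m, d̄ = (0.45+1.38)/2 = 0.915, v̄ = (0.28+0.34)/2 = 0.31 → q = 7.7×0.915×0.31 = 2.184 m³/s
Panel 2-3: Δb = 4.6 m, d̄ = (1.38+1.36)/2 = 1.37, v̄ = (0.34+0.40)/2 = 0.37 → q = 4.6×1.37×0.37 = 2.332 m³/s
Panel 3-4: Δb = 4.7 m, d̄ = (1.36+0.33)/2 = 0.845, v̄ = (0.40+0.29)/2 = 0.345 → q = 4.7×0.845×0.345 = 1.370 m³/s
Q = Σ q = 5.886 m³/s
= 5.886 × 3600 = 21190 m³/h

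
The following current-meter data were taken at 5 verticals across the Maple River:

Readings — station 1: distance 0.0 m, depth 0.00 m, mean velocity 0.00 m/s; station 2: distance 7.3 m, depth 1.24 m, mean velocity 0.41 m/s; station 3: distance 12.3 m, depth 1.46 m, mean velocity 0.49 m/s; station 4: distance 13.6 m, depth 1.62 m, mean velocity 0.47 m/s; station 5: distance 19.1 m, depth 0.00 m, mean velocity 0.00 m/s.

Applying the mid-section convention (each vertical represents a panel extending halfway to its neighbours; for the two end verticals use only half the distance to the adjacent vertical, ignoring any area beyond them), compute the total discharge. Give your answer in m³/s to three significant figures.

w_2 = (12.3 − 0.0)/2 = 6.15 m; q_2 = 0.41 × 1.24 × 6.15 = 3.127 m³/s
w_3 = (13.6 − 7.3)/2 = 3.15 m; q_3 = 0.49 × 1.46 × 3.15 = 2.254 m³/s
w_4 = (19.1 − 12.3)/2 = 3.4 m; q_4 = 0.47 × 1.62 × 3.4 = 2.589 m³/s
Stations 1, 5 contribute zero (depth or velocity is 0).
Q = Σ qᵢ = 7.969 m³/s

7.97 m³/s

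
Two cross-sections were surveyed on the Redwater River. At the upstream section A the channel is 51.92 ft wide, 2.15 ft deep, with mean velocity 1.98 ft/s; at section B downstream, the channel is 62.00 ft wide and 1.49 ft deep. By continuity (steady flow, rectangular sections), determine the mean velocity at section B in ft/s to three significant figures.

Q = A₁V₁ = (51.92×2.15) × 1.98 = 221.0 ft³/s
A₂ = 62.00 × 1.49 = 92.38 ft²
V₂ = Q/A₂ = 221.0/92.38 = 2.393 ft/s

2.39 ft/s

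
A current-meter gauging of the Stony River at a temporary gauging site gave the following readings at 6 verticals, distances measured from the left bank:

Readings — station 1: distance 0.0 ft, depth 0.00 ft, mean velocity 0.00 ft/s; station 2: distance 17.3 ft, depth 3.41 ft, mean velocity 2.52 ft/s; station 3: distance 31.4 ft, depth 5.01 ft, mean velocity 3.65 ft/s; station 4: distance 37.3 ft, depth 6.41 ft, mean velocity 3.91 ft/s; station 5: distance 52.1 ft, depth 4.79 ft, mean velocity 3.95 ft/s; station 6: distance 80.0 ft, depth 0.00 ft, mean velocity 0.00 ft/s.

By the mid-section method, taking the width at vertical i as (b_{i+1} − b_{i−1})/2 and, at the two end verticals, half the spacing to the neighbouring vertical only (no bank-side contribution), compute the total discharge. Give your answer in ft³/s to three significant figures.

981 ft³/s

w_2 = (31.4 − 0.0)/2 = 15.7 ft; q_2 = 2.52 × 3.41 × 15.7 = 134.9 ft³/s
w_3 = (37.3 − 17.3)/2 = 10 ft; q_3 = 3.65 × 5.01 × 10 = 182.9 ft³/s
w_4 = (52.1 − 31.4)/2 = 10.35 ft; q_4 = 3.91 × 6.41 × 10.35 = 259.4 ft³/s
w_5 = (80.0 − 37.3)/2 = 21.35 ft; q_5 = 3.95 × 4.79 × 21.35 = 404.0 ft³/s
Stations 1, 6 contribute zero (depth or velocity is 0).
Q = Σ qᵢ = 981.1 ft³/s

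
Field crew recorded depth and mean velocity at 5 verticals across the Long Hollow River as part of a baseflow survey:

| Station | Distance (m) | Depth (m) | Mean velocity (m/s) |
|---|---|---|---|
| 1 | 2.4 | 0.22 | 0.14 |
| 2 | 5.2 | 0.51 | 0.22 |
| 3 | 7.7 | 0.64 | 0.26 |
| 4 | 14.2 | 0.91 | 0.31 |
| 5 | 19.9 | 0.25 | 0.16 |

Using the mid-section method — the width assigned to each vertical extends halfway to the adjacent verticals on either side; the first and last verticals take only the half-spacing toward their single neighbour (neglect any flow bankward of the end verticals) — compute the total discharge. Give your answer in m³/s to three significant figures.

2.92 m³/s

w_1 = (5.2 − 2.4)/2 = 1.4 m; q_1 = 0.14 × 0.22 × 1.4 = 0.04312 m³/s
w_2 = (7.7 − 2.4)/2 = 2.65 m; q_2 = 0.22 × 0.51 × 2.65 = 0.2973 m³/s
w_3 = (14.2 − 5.2)/2 = 4.5 m; q_3 = 0.26 × 0.64 × 4.5 = 0.7488 m³/s
w_4 = (19.9 − 7.7)/2 = 6.1 m; q_4 = 0.31 × 0.91 × 6.1 = 1.721 m³/s
w_5 = (19.9 − 14.2)/2 = 2.85 m; q_5 = 0.16 × 0.25 × 2.85 = 0.1140 m³/s
Q = Σ qᵢ = 2.924 m³/s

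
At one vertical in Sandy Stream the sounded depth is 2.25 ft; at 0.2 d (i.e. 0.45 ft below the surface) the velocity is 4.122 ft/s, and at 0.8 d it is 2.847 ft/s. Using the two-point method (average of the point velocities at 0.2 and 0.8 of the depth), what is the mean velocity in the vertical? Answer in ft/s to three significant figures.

v̄ = (4.122 + 2.847) / 2 = 3.485 ft/s

3.48 ft/s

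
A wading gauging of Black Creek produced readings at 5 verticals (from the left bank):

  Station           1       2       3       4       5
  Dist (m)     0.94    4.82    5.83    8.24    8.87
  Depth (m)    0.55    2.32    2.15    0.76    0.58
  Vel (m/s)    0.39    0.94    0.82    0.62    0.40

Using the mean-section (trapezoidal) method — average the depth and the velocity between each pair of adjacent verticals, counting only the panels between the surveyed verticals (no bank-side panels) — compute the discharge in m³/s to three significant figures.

8.43 m³/s

Panel 1-2: Δb = 3.88 m, d̄ = (0.55+2.32)/2 = 1.435, v̄ = (0.39+0.94)/2 = 0.665 → q = 3.88×1.435×0.665 = 3.703 m³/s
Panel 2-3: Δb = 1.01 m, d̄ = (2.32+2.15)/2 = 2.235, v̄ = (0.94+0.82)/2 = 0.88 → q = 1.01×2.235×0.88 = 1.986 m³/s
Panel 3-4: Δb = 2.41 m, d̄ = (2.15+0.76)/2 = 1.455, v̄ = (0.82+0.62)/2 = 0.72 → q = 2.41×1.455×0.72 = 2.525 m³/s
Panel 4-5: Δb = 0.63 m, d̄ = (0.76+0.58)/2 = 0.67, v̄ = (0.62+0.40)/2 = 0.51 → q = 0.63×0.67×0.51 = 0.2153 m³/s
Q = Σ q = 8.429 m³/s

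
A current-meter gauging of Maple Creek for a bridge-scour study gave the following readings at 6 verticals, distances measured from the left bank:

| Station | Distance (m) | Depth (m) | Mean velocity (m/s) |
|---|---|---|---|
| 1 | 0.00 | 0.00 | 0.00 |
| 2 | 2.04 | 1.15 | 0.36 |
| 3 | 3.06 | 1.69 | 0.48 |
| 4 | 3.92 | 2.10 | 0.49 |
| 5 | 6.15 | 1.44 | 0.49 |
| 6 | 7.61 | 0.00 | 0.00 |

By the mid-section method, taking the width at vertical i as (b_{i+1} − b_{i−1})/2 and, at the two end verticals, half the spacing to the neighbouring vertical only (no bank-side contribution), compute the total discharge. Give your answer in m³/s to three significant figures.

4.29 m³/s

w_2 = (3.06 − 0.00)/2 = 1.53 m; q_2 = 0.36 × 1.15 × 1.53 = 0.6334 m³/s
w_3 = (3.92 − 2.04)/2 = 0.94 m; q_3 = 0.48 × 1.69 × 0.94 = 0.7625 m³/s
w_4 = (6.15 − 3.06)/2 = 1.545 m; q_4 = 0.49 × 2.10 × 1.545 = 1.590 m³/s
w_5 = (7.61 − 3.92)/2 = 1.845 m; q_5 = 0.49 × 1.44 × 1.845 = 1.302 m³/s
Stations 1, 6 contribute zero (depth or velocity is 0).
Q = Σ qᵢ = 4.288 m³/s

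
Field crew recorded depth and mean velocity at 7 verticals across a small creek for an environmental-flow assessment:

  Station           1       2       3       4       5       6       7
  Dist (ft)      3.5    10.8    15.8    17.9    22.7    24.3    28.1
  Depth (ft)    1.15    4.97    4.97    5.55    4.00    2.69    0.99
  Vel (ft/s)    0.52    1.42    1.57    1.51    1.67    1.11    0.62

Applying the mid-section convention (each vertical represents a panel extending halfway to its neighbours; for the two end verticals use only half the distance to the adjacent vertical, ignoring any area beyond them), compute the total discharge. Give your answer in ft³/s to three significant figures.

w_1 = (10.8 − 3.5)/2 = 3.65 ft; q_1 = 0.52 × 1.15 × 3.65 = 2.183 ft³/s
w_2 = (15.8 − 3.5)/2 = 6.15 ft; q_2 = 1.42 × 4.97 × 6.15 = 43.40 ft³/s
w_3 = (17.9 − 10.8)/2 = 3.55 ft; q_3 = 1.57 × 4.97 × 3.55 = 27.70 ft³/s
w_4 = (22.7 − 15.8)/2 = 3.45 ft; q_4 = 1.51 × 5.55 × 3.45 = 28.91 ft³/s
w_5 = (24.3 − 17.9)/2 = 3.2 ft; q_5 = 1.67 × 4.00 × 3.2 = 21.38 ft³/s
w_6 = (28.1 − 22.7)/2 = 2.7 ft; q_6 = 1.11 × 2.69 × 2.7 = 8.062 ft³/s
w_7 = (28.1 − 24.3)/2 = 1.9 ft; q_7 = 0.62 × 0.99 × 1.9 = 1.166 ft³/s
Q = Σ qᵢ = 132.8 ft³/s

133 ft³/s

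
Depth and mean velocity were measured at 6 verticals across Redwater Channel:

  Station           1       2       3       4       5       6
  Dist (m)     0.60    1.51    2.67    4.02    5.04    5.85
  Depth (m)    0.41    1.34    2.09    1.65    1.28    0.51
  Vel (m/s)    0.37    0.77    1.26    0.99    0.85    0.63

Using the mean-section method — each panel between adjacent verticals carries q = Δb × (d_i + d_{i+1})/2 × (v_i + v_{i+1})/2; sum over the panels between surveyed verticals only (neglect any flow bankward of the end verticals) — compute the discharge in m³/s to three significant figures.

Panel 1-2: Δb = 0.91 m, d̄ = (0.41+1.34)/2 = 0.875, v̄ = (0.37+0.77)/2 = 0.57 → q = 0.91×0.875×0.57 = 0.4539 m³/s
Panel 2-3: Δb = 1.16 m, d̄ = (1.34+2.09)/2 = 1.715, v̄ = (0.77+1.26)/2 = 1.015 → q = 1.16×1.715×1.015 = 2.019 m³/s
Panel 3-4: Δb = 1.35 m, d̄ = (2.09+1.65)/2 = 1.87, v̄ = (1.26+0.99)/2 = 1.125 → q = 1.35×1.87×1.125 = 2.840 m³/s
Panel 4-5: Δb = 1.02 m, d̄ = (1.65+1.28)/2 = 1.465, v̄ = (0.99+0.85)/2 = 0.92 → q = 1.02×1.465×0.92 = 1.375 m³/s
Panel 5-6: Δb = 0.81 m, d̄ = (1.28+0.51)/2 = 0.895, v̄ = (0.85+0.63)/2 = 0.74 → q = 0.81×0.895×0.74 = 0.5365 m³/s
Q = Σ q = 7.224 m³/s

7.22 m³/s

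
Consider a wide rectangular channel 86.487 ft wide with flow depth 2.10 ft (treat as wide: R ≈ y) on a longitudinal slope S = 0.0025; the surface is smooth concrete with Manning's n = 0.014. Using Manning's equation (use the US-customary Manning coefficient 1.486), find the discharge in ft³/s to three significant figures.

A = b·y = 86.487 × 2.10 = 181.6 ft²
Wide channel: R ≈ y = 2.10 ft
Q = (1.486/n)·A·R^(2/3)·S^(1/2) = (1.486/0.014) × 181.6 × 2.100^(2/3) × 0.0025^(1/2) = 1581 ft³/s

1580 ft³/s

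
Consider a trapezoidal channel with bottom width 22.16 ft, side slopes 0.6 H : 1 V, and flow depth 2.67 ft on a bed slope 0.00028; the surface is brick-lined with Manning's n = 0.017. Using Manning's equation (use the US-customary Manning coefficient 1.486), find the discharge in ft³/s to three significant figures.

A = (b + z·y)·y = (22.16 + 0.6×2.67)×2.67 = 63.44 ft²
P = b + 2y√(1+z²) = 22.16 + 2×2.67×√(1+0.6²) = 28.39 ft
R = A/P = 63.44/28.39 = 2.235 ft
Q = (1.486/n)·A·R^(2/3)·S^(1/2) = (1.486/0.017) × 63.44 × 2.235^(2/3) × 0.00028^(1/2) = 158.6 ft³/s

159 ft³/s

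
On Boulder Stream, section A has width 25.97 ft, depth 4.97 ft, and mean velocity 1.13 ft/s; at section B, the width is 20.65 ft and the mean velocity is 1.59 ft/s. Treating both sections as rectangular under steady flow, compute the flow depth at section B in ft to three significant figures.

4.44 ft

Q = A₁V₁ = (25.97×4.97) × 1.13 = 145.9 ft³/s
d₂ = Q/(b₂ V₂) = 145.9/(20.65×1.59) = 4.442 ft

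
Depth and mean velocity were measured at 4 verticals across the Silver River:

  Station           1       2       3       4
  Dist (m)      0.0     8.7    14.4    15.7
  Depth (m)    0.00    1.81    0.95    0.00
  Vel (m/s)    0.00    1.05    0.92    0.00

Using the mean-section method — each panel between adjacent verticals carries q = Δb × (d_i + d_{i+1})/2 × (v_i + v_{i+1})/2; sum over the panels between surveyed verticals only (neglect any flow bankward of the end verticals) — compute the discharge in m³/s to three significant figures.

12.2 m³/s

Panel 1-2: Δb = 8.7 m, d̄ = (0.00+1.81)/2 = 0.905, v̄ = (0.00+1.05)/2 = 0.525 → q = 8.7×0.905×0.525 = 4.134 m³/s
Panel 2-3: Δb = 5.7 m, d̄ = (1.81+0.95)/2 = 1.38, v̄ = (1.05+0.92)/2 = 0.985 → q = 5.7×1.38×0.985 = 7.748 m³/s
Panel 3-4: Δb = 1.3 m, d̄ = (0.95+0.00)/2 = 0.475, v̄ = (0.92+0.00)/2 = 0.46 → q = 1.3×0.475×0.46 = 0.2841 m³/s
Q = Σ q = 12.17 m³/s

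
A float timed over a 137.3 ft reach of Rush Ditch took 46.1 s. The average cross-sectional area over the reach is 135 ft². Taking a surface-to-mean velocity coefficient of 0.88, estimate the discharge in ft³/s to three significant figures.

354 ft³/s

v_surface = L / t̄ = 137.3 / 46.1 = 2.978 ft/s
v_mean = 0.88 × 2.978 = 2.621 ft/s
Q = A × v_mean = 135 × 2.621 = 353.8 ft³/s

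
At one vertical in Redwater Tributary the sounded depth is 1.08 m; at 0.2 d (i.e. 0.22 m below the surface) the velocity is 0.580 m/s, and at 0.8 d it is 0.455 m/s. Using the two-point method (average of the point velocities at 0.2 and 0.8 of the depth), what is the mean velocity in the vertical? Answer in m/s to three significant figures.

v̄ = (0.580 + 0.455) / 2 = 0.5175 m/s

0.518 m/s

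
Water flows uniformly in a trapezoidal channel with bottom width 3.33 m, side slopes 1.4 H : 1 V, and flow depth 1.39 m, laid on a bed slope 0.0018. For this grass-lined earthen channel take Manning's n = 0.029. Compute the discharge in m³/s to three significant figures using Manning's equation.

A = (b + z·y)·y = (3.33 + 1.4×1.39)×1.39 = 7.334 m²
P = b + 2y√(1+z²) = 3.33 + 2×1.39×√(1+1.4²) = 8.113 m
R = A/P = 7.334/8.113 = 0.9039 m
Q = (1/n)·A·R^(2/3)·S^(1/2) = (1/0.029) × 7.334 × 0.9039^(2/3) × 0.0018^(1/2) = 10.03 m³/s

10.0 m³/s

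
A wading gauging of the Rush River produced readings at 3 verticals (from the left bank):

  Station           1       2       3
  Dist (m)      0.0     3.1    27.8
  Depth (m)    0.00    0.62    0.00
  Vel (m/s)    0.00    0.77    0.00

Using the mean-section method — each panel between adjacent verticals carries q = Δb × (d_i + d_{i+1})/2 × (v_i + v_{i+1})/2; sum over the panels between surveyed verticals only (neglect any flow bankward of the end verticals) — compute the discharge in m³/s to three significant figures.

3.32 m³/s

Panel 1-2: Δb = 3.1 m, d̄ = (0.00+0.62)/2 = 0.31, v̄ = (0.00+0.77)/2 = 0.385 → q = 3.1×0.31×0.385 = 0.3700 m³/s
Panel 2-3: Δb = 24.7 m, d̄ = (0.62+0.00)/2 = 0.31, v̄ = (0.77+0.00)/2 = 0.385 → q = 24.7×0.31×0.385 = 2.948 m³/s
Q = Σ q = 3.318 m³/s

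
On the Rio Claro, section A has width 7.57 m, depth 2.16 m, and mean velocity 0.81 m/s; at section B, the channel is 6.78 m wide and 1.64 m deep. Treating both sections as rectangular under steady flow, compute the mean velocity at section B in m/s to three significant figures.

Q = A₁V₁ = (7.57×2.16) × 0.81 = 13.24 m³/s
A₂ = 6.78 × 1.64 = 11.12 m²
V₂ = Q/A₂ = 13.24/11.12 = 1.191 m/s

1.19 m/s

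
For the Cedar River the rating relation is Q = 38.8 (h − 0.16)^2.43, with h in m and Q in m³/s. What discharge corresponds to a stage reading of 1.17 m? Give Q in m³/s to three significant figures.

Q = 38.8 × (1.17 − 0.16)^2.43 = 38.8 × 1.01^2.43 = 39.75 m³/s

39.7 m³/s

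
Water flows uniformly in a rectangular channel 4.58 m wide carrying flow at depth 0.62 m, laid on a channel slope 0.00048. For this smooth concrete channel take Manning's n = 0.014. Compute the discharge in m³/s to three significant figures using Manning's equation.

2.75 m³/s

A = b·y = 4.58 × 0.62 = 2.840 m²
P = b + 2y = 4.58 + 2×0.62 = 5.820 m
R = A/P = 2.840/5.820 = 0.4879 m
Q = (1/n)·A·R^(2/3)·S^(1/2) = (1/0.014) × 2.840 × 0.4879^(2/3) × 0.00048^(1/2) = 2.754 m³/s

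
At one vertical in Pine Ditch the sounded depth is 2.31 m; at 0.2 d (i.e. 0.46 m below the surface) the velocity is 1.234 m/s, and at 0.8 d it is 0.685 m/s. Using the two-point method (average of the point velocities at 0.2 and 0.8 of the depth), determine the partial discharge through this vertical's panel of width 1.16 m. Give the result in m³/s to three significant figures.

v̄ = (1.234 + 0.685) / 2 = 0.9595 m/s
q = v̄ × d × w = 0.9595 × 2.31 × 1.16 = 2.571 m³/s

2.57 m³/s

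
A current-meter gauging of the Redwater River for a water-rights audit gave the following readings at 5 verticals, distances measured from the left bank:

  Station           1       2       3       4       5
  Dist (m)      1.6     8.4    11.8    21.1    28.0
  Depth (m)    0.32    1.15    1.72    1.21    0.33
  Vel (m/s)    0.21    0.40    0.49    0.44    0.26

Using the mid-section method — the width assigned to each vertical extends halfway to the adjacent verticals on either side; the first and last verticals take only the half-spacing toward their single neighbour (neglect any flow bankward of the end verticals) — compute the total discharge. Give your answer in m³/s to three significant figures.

12.5 m³/s

w_1 = (8.4 − 1.6)/2 = 3.4 m; q_1 = 0.21 × 0.32 × 3.4 = 0.2285 m³/s
w_2 = (11.8 − 1.6)/2 = 5.1 m; q_2 = 0.40 × 1.15 × 5.1 = 2.346 m³/s
w_3 = (21.1 − 8.4)/2 = 6.35 m; q_3 = 0.49 × 1.72 × 6.35 = 5.352 m³/s
w_4 = (28.0 − 11.8)/2 = 8.1 m; q_4 = 0.44 × 1.21 × 8.1 = 4.312 m³/s
w_5 = (28.0 − 21.1)/2 = 3.45 m; q_5 = 0.26 × 0.33 × 3.45 = 0.2960 m³/s
Q = Σ qᵢ = 12.53 m³/s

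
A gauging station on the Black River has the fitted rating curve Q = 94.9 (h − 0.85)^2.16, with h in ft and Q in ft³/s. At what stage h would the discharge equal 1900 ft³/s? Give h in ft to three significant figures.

4.85 ft

h − h₀ = (Q/C)^(1/b) = (1900/94.9)^(1/2.16) = 4.004 ft
h = 0.85 + 4.004 = 4.854 ft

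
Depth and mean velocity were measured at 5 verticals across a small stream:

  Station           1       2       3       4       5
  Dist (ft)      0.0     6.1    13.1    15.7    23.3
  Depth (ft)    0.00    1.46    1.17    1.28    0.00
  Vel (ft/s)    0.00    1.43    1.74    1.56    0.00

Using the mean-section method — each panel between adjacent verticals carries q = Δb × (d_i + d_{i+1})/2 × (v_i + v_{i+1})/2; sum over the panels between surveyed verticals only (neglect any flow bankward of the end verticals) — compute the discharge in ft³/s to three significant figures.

26.8 ft³/s

Panel 1-2: Δb = 6.1 ft, d̄ = (0.00+1.46)/2 = 0.73, v̄ = (0.00+1.43)/2 = 0.715 → q = 6.1×0.73×0.715 = 3.184 ft³/s
Panel 2-3: Δb = 7 ft, d̄ = (1.46+1.17)/2 = 1.315, v̄ = (1.43+1.74)/2 = 1.585 → q = 7×1.315×1.585 = 14.59 ft³/s
Panel 3-4: Δb = 2.6 ft, d̄ = (1.17+1.28)/2 = 1.225, v̄ = (1.74+1.56)/2 = 1.65 → q = 2.6×1.225×1.65 = 5.255 ft³/s
Panel 4-5: Δb = 7.6 ft, d̄ = (1.28+0.00)/2 = 0.64, v̄ = (1.56+0.00)/2 = 0.78 → q = 7.6×0.64×0.78 = 3.794 ft³/s
Q = Σ q = 26.82 ft³/s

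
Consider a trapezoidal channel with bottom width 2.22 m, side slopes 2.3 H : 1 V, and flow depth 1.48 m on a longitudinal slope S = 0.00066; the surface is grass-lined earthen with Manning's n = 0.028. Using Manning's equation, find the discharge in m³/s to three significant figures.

6.92 m³/s

A = (b + z·y)·y = (2.22 + 2.3×1.48)×1.48 = 8.324 m²
P = b + 2y√(1+z²) = 2.22 + 2×1.48×√(1+2.3²) = 9.644 m
R = A/P = 8.324/9.644 = 0.8631 m
Q = (1/n)·A·R^(2/3)·S^(1/2) = (1/0.028) × 8.324 × 0.8631^(2/3) × 0.00066^(1/2) = 6.923 m³/s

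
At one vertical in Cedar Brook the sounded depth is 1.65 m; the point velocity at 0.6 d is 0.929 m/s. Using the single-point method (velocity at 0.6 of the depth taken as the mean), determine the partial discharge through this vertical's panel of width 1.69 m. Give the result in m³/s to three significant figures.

v̄ = v₀.₆ = 0.929 m/s
q = v̄ × d × w = 0.9290 × 1.65 × 1.69 = 2.591 m³/s

2.59 m³/s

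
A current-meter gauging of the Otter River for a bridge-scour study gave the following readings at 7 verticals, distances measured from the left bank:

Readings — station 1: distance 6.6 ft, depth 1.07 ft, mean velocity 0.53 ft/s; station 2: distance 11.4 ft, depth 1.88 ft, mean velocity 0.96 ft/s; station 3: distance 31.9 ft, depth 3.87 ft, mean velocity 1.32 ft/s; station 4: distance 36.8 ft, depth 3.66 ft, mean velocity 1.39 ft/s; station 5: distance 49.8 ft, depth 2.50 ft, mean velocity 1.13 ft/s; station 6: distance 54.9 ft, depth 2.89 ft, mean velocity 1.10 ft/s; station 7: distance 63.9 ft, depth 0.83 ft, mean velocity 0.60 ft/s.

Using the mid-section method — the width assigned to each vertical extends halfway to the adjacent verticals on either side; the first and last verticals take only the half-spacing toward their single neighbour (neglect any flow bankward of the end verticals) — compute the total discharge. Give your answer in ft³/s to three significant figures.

185 ft³/s

w_1 = (11.4 − 6.6)/2 = 2.4 ft; q_1 = 0.53 × 1.07 × 2.4 = 1.361 ft³/s
w_2 = (31.9 − 6.6)/2 = 12.65 ft; q_2 = 0.96 × 1.88 × 12.65 = 22.83 ft³/s
w_3 = (36.8 − 11.4)/2 = 12.7 ft; q_3 = 1.32 × 3.87 × 12.7 = 64.88 ft³/s
w_4 = (49.8 − 31.9)/2 = 8.95 ft; q_4 = 1.39 × 3.66 × 8.95 = 45.53 ft³/s
w_5 = (54.9 − 36.8)/2 = 9.05 ft; q_5 = 1.13 × 2.50 × 9.05 = 25.57 ft³/s
w_6 = (63.9 − 49.8)/2 = 7.05 ft; q_6 = 1.10 × 2.89 × 7.05 = 22.41 ft³/s
w_7 = (63.9 − 54.9)/2 = 4.5 ft; q_7 = 0.60 × 0.83 × 4.5 = 2.241 ft³/s
Q = Σ qᵢ = 184.8 ft³/s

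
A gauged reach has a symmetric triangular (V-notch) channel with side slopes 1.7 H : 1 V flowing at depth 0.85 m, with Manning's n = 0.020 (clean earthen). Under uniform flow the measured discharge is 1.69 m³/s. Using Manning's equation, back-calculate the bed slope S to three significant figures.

A = z·y² = 1.7×0.85² = 1.228 m²
P = 2y√(1+z²) = 2×0.85×√(1+1.7²) = 3.353 m
R = A/P = 1.228/3.353 = 0.3663 m
S = (Q·n / (1·A·R^(2/3)))² = (1.69×0.020 / (1×1.228×0.5120))² = 0.002889

0.00289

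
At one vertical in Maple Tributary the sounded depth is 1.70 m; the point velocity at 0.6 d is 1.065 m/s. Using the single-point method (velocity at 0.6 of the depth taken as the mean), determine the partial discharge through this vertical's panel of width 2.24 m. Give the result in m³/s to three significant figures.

4.06 m³/s

v̄ = v₀.₆ = 1.065 m/s
q = v̄ × d × w = 1.065 × 1.70 × 2.24 = 4.056 m³/s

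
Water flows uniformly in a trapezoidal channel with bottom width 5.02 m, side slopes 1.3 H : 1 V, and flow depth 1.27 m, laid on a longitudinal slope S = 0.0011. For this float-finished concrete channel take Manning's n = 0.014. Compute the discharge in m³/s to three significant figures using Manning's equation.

19.0 m³/s

A = (b + z·y)·y = (5.02 + 1.3×1.27)×1.27 = 8.472 m²
P = b + 2y√(1+z²) = 5.02 + 2×1.27×√(1+1.3²) = 9.186 m
R = A/P = 8.472/9.186 = 0.9223 m
Q = (1/n)·A·R^(2/3)·S^(1/2) = (1/0.014) × 8.472 × 0.9223^(2/3) × 0.0011^(1/2) = 19.02 m³/s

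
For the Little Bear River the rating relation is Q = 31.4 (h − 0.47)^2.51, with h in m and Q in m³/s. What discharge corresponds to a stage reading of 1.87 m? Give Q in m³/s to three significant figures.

Q = 31.4 × (1.87 − 0.47)^2.51 = 31.4 × 1.4^2.51 = 73.07 m³/s

73.1 m³/s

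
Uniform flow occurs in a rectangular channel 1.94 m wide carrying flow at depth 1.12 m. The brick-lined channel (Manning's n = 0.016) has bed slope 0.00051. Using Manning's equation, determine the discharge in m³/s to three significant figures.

1.98 m³/s

A = b·y = 1.94 × 1.12 = 2.173 m²
P = b + 2y = 1.94 + 2×1.12 = 4.180 m
R = A/P = 2.173/4.180 = 0.5198 m
Q = (1/n)·A·R^(2/3)·S^(1/2) = (1/0.016) × 2.173 × 0.5198^(2/3) × 0.00051^(1/2) = 1.983 m³/s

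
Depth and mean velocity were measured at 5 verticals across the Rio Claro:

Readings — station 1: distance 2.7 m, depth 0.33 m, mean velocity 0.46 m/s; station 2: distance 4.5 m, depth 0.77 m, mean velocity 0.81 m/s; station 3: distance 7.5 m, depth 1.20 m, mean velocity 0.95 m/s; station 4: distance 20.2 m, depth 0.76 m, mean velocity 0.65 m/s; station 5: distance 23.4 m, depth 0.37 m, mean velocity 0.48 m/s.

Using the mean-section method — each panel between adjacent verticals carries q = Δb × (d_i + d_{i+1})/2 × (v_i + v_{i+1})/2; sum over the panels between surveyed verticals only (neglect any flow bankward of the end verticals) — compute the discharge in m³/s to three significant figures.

Panel 1-2: Δb = 1.8 m, d̄ = (0.33+0.77)/2 = 0.55, v̄ = (0.46+0.81)/2 = 0.635 → q = 1.8×0.55×0.635 = 0.6287 m³/s
Panel 2-3: Δb = 3 m, d̄ = (0.77+1.20)/2 = 0.985, v̄ = (0.81+0.95)/2 = 0.88 → q = 3×0.985×0.88 = 2.600 m³/s
Panel 3-4: Δb = 12.7 m, d̄ = (1.20+0.76)/2 = 0.98, v̄ = (0.95+0.65)/2 = 0.8 → q = 12.7×0.98×0.8 = 9.957 m³/s
Panel 4-5: Δb = 3.2 m, d̄ = (0.76+0.37)/2 = 0.565, v̄ = (0.65+0.48)/2 = 0.565 → q = 3.2×0.565×0.565 = 1.022 m³/s
Q = Σ q = 14.21 m³/s

14.2 m³/s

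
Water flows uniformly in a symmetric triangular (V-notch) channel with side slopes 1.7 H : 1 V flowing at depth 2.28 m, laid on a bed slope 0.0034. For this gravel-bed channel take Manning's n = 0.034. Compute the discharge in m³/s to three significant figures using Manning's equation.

A = z·y² = 1.7×2.28² = 8.837 m²
P = 2y√(1+z²) = 2×2.28×√(1+1.7²) = 8.994 m
R = A/P = 8.837/8.994 = 0.9826 m
Q = (1/n)·A·R^(2/3)·S^(1/2) = (1/0.034) × 8.837 × 0.9826^(2/3) × 0.0034^(1/2) = 14.98 m³/s

15.0 m³/s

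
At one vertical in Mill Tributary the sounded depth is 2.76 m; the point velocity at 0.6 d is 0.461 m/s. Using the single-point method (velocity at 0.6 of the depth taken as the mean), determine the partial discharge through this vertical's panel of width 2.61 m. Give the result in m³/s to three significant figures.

3.32 m³/s

v̄ = v₀.₆ = 0.461 m/s
q = v̄ × d × w = 0.4610 × 2.76 × 2.61 = 3.321 m³/s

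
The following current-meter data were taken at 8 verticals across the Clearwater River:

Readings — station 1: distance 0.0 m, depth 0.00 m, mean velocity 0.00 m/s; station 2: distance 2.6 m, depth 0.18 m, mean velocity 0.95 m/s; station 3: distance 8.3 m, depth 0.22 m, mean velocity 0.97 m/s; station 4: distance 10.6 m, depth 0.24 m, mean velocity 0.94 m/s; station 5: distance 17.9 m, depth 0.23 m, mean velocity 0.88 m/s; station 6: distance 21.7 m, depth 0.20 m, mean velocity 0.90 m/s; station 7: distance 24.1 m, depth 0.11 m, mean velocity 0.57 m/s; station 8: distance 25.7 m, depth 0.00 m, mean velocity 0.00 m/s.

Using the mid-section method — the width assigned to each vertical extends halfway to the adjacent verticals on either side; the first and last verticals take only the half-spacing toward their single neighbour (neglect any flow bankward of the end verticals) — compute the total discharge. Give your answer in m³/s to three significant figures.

4.45 m³/s

w_2 = (8.3 − 0.0)/2 = 4.15 m; q_2 = 0.95 × 0.18 × 4.15 = 0.7097 m³/s
w_3 = (10.6 − 2.6)/2 = 4 m; q_3 = 0.97 × 0.22 × 4 = 0.8536 m³/s
w_4 = (17.9 − 8.3)/2 = 4.8 m; q_4 = 0.94 × 0.24 × 4.8 = 1.083 m³/s
w_5 = (21.7 − 10.6)/2 = 5.55 m; q_5 = 0.88 × 0.23 × 5.55 = 1.123 m³/s
w_6 = (24.1 − 17.9)/2 = 3.1 m; q_6 = 0.90 × 0.20 × 3.1 = 0.5580 m³/s
w_7 = (25.7 − 21.7)/2 = 2 m; q_7 = 0.57 × 0.11 × 2 = 0.1254 m³/s
Stations 1, 8 contribute zero (depth or velocity is 0).
Q = Σ qᵢ = 4.453 m³/s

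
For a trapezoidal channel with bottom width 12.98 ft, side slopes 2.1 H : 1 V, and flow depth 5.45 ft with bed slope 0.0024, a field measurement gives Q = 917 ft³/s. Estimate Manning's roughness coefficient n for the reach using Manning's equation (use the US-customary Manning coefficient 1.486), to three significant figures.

A = (b + z·y)·y = (12.98 + 2.1×5.45)×5.45 = 133.1 ft²
P = b + 2y√(1+z²) = 12.98 + 2×5.45×√(1+2.1²) = 38.33 ft
R = A/P = 133.1/38.33 = 3.473 ft
n = (1.486/Q)·A·R^(2/3)·S^(1/2) = (1.486/917) × 133.1 × 2.293 × 0.04899 = 0.02423

0.0242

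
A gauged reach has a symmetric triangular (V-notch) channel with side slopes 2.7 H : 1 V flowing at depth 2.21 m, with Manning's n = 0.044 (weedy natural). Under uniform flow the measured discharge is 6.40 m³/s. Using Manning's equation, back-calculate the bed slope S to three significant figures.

A = z·y² = 2.7×2.21² = 13.19 m²
P = 2y√(1+z²) = 2×2.21×√(1+2.7²) = 12.73 m
R = A/P = 13.19/12.73 = 1.036 m
S = (Q·n / (1·A·R^(2/3)))² = (6.40×0.044 / (1×13.19×1.024))² = 0.0004349

0.000435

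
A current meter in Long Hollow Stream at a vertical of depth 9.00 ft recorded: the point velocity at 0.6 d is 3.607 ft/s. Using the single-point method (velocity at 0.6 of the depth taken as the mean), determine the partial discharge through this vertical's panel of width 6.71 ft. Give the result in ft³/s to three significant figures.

v̄ = v₀.₆ = 3.607 ft/s
q = v̄ × d × w = 3.607 × 9.00 × 6.71 = 217.8 ft³/s

218 ft³/s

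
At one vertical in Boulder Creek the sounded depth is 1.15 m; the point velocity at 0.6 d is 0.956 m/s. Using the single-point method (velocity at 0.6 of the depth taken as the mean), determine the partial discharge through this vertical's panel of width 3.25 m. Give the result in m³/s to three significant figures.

v̄ = v₀.₆ = 0.956 m/s
q = v̄ × d × w = 0.9560 × 1.15 × 3.25 = 3.573 m³/s

3.57 m³/s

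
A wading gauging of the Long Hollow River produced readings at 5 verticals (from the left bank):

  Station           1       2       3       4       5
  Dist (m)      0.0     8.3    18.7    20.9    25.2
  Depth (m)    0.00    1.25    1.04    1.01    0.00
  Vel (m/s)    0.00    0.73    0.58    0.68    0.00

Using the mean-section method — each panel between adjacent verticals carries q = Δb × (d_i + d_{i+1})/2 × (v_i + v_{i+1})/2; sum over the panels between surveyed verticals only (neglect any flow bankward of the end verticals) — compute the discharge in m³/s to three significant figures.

11.9 m³/s

Panel 1-2: Δb = 8.3 m, d̄ = (0.00+1.25)/2 = 0.625, v̄ = (0.00+0.73)/2 = 0.365 → q = 8.3×0.625×0.365 = 1.893 m³/s
Panel 2-3: Δb = 10.4 m, d̄ = (1.25+1.04)/2 = 1.145, v̄ = (0.73+0.58)/2 = 0.655 → q = 10.4×1.145×0.655 = 7.800 m³/s
Panel 3-4: Δb = 2.2 m, d̄ = (1.04+1.01)/2 = 1.025, v̄ = (0.58+0.68)/2 = 0.63 → q = 2.2×1.025×0.63 = 1.421 m³/s
Panel 4-5: Δb = 4.3 m, d̄ = (1.01+0.00)/2 = 0.505, v̄ = (0.68+0.00)/2 = 0.34 → q = 4.3×0.505×0.34 = 0.7383 m³/s
Q = Σ q = 11.85 m³/s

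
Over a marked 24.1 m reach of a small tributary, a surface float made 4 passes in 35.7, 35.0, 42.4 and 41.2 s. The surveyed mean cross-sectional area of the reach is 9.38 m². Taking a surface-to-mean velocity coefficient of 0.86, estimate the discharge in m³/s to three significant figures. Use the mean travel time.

5.04 m³/s

t̄ = (35.7 + 35.0 + 42.4 + 41.2) / 4 = 38.575 s
v_surface = L / t̄ = 24.1 / 38.575 = 0.6248 m/s
v_mean = 0.86 × 0.6248 = 0.5373 m/s
Q = A × v_mean = 9.38 × 0.5373 = 5.040 m³/s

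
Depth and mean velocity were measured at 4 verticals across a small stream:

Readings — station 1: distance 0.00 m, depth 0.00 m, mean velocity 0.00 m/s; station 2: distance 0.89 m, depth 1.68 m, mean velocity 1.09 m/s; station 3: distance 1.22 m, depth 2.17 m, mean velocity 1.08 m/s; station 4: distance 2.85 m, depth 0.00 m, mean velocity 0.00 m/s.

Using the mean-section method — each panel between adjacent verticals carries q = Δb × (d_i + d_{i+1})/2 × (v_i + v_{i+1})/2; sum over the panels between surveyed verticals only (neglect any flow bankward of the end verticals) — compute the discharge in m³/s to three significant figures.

Panel 1-2: Δb = 0.89 m, d̄ = (0.00+1.68)/2 = 0.84, v̄ = (0.00+1.09)/2 = 0.545 → q = 0.89×0.84×0.545 = 0.4074 m³/s
Panel 2-3: Δb = 0.33 m, d̄ = (1.68+2.17)/2 = 1.925, v̄ = (1.09+1.08)/2 = 1.085 → q = 0.33×1.925×1.085 = 0.6892 m³/s
Panel 3-4: Δb = 1.63 m, d̄ = (2.17+0.00)/2 = 1.085, v̄ = (1.08+0.00)/2 = 0.54 → q = 1.63×1.085×0.54 = 0.9550 m³/s
Q = Σ q = 2.052 m³/s

2.05 m³/s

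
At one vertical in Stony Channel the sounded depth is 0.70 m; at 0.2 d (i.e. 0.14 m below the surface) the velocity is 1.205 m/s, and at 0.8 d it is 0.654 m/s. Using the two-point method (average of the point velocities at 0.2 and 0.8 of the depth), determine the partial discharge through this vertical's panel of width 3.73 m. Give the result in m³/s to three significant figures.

v̄ = (1.205 + 0.654) / 2 = 0.9295 m/s
q = v̄ × d × w = 0.9295 × 0.70 × 3.73 = 2.427 m³/s

2.43 m³/s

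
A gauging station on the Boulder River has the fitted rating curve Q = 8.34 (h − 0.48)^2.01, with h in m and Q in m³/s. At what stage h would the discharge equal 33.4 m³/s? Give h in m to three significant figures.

h − h₀ = (Q/C)^(1/b) = (33.4/8.34)^(1/2.01) = 1.994 m
h = 0.48 + 1.994 = 2.474 m

2.47 m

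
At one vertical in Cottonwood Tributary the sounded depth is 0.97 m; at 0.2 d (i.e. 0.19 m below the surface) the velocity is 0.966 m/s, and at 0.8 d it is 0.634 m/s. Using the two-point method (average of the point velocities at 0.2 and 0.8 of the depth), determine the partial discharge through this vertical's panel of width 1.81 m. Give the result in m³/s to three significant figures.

1.40 m³/s

v̄ = (0.966 + 0.634) / 2 = 0.8000 m/s
q = v̄ × d × w = 0.8000 × 0.97 × 1.81 = 1.405 m³/s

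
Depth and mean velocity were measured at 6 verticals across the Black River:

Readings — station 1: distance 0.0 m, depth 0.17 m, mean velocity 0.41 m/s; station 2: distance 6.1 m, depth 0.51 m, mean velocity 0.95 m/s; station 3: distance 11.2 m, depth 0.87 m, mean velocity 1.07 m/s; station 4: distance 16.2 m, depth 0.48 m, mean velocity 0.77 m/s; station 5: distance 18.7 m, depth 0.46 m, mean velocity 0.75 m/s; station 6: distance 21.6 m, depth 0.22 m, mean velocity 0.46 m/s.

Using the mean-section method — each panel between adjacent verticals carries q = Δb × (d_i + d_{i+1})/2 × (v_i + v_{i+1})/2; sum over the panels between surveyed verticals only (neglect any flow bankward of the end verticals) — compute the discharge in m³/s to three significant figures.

9.56 m³/s

Panel 1-2: Δb = 6.1 m, d̄ = (0.17+0.51)/2 = 0.34, v̄ = (0.41+0.95)/2 = 0.68 → q = 6.1×0.34×0.68 = 1.410 m³/s
Panel 2-3: Δb = 5.1 m, d̄ = (0.51+0.87)/2 = 0.69, v̄ = (0.95+1.07)/2 = 1.01 → q = 5.1×0.69×1.01 = 3.554 m³/s
Panel 3-4: Δb = 5 m, d̄ = (0.87+0.48)/2 = 0.675, v̄ = (1.07+0.77)/2 = 0.92 → q = 5×0.675×0.92 = 3.105 m³/s
Panel 4-5: Δb = 2.5 m, d̄ = (0.48+0.46)/2 = 0.47, v̄ = (0.77+0.75)/2 = 0.76 → q = 2.5×0.47×0.76 = 0.8930 m³/s
Panel 5-6: Δb = 2.9 m, d̄ = (0.46+0.22)/2 = 0.34, v̄ = (0.75+0.46)/2 = 0.605 → q = 2.9×0.34×0.605 = 0.5965 m³/s
Q = Σ q = 9.559 m³/s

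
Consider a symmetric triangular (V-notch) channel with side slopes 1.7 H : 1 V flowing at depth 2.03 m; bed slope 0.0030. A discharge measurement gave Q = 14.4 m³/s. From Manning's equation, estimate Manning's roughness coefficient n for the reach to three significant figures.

0.0244

A = z·y² = 1.7×2.03² = 7.006 m²
P = 2y√(1+z²) = 2×2.03×√(1+1.7²) = 8.008 m
R = A/P = 7.006/8.008 = 0.8749 m
n = (1/Q)·A·R^(2/3)·S^(1/2) = (1/14.4) × 7.006 × 0.9147 × 0.05477 = 0.02437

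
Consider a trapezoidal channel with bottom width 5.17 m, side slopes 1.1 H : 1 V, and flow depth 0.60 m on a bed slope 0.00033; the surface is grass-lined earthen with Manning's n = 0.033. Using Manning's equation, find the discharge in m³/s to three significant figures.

A = (b + z·y)·y = (5.17 + 1.1×0.60)×0.60 = 3.498 m²
P = b + 2y√(1+z²) = 5.17 + 2×0.60×√(1+1.1²) = 6.954 m
R = A/P = 3.498/6.954 = 0.5030 m
Q = (1/n)·A·R^(2/3)·S^(1/2) = (1/0.033) × 3.498 × 0.5030^(2/3) × 0.00033^(1/2) = 1.218 m³/s

1.22 m³/s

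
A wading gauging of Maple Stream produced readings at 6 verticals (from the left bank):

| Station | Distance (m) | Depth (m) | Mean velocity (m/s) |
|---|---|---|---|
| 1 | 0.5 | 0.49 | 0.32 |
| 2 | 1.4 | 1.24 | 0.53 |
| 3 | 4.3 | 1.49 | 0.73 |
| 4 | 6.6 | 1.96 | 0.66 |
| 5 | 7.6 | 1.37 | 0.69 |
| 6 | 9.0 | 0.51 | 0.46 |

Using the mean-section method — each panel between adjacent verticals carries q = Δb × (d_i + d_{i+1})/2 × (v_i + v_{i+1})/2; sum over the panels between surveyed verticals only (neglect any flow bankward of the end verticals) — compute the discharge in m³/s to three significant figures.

7.46 m³/s

Panel 1-2: Δb = 0.9 m, d̄ = (0.49+1.24)/2 = 0.865, v̄ = (0.32+0.53)/2 = 0.425 → q = 0.9×0.865×0.425 = 0.3309 m³/s
Panel 2-3: Δb = 2.9 m, d̄ = (1.24+1.49)/2 = 1.365, v̄ = (0.53+0.73)/2 = 0.63 → q = 2.9×1.365×0.63 = 2.494 m³/s
Panel 3-4: Δb = 2.3 m, d̄ = (1.49+1.96)/2 = 1.725, v̄ = (0.73+0.66)/2 = 0.695 → q = 2.3×1.725×0.695 = 2.757 m³/s
Panel 4-5: Δb = 1 m, d̄ = (1.96+1.37)/2 = 1.665, v̄ = (0.66+0.69)/2 = 0.675 → q = 1×1.665×0.675 = 1.124 m³/s
Panel 5-6: Δb = 1.4 m, d̄ = (1.37+0.51)/2 = 0.94, v̄ = (0.69+0.46)/2 = 0.575 → q = 1.4×0.94×0.575 = 0.7567 m³/s
Q = Σ q = 7.463 m³/s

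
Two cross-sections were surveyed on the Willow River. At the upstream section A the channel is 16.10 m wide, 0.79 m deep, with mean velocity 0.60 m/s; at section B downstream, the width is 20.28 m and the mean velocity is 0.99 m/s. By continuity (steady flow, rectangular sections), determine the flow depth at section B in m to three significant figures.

Q = A₁V₁ = (16.10×0.79) × 0.60 = 7.631 m³/s
d₂ = Q/(b₂ V₂) = 7.631/(20.28×0.99) = 0.3801 m

0.380 m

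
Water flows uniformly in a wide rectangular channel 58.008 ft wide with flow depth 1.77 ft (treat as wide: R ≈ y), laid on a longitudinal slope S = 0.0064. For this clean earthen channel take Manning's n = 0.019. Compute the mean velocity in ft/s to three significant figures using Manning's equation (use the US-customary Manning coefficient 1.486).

9.16 ft/s

A = b·y = 58.008 × 1.77 = 102.7 ft²
Wide channel: R ≈ y = 1.77 ft
Q = (1.486/n)·A·R^(2/3)·S^(1/2) = (1.486/0.019) × 102.7 × 1.770^(2/3) × 0.0064^(1/2) = 940.0 ft³/s
V = Q/A = 940.0/102.7 = 9.155 ft/s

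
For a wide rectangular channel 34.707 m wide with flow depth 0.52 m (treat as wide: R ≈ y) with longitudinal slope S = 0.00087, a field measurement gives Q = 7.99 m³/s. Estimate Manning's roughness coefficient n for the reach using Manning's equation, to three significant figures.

0.0431

A = b·y = 34.707 × 0.52 = 18.05 m²
Wide channel: R ≈ y = 0.52 m
n = (1/Q)·A·R^(2/3)·S^(1/2) = (1/7.99) × 18.05 × 0.6466 × 0.02950 = 0.04308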